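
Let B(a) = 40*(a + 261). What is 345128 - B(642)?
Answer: 309008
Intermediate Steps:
B(a) = 10440 + 40*a (B(a) = 40*(261 + a) = 10440 + 40*a)
345128 - B(642) = 345128 - (10440 + 40*642) = 345128 - (10440 + 25680) = 345128 - 1*36120 = 345128 - 36120 = 309008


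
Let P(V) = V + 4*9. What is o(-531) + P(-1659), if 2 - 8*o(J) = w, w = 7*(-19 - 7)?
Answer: -1600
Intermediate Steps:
w = -182 (w = 7*(-26) = -182)
P(V) = 36 + V (P(V) = V + 36 = 36 + V)
o(J) = 23 (o(J) = ¼ - ⅛*(-182) = ¼ + 91/4 = 23)
o(-531) + P(-1659) = 23 + (36 - 1659) = 23 - 1623 = -1600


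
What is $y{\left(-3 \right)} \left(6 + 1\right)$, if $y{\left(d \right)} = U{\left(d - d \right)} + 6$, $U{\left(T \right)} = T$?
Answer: $42$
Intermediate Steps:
$y{\left(d \right)} = 6$ ($y{\left(d \right)} = \left(d - d\right) + 6 = 0 + 6 = 6$)
$y{\left(-3 \right)} \left(6 + 1\right) = 6 \left(6 + 1\right) = 6 \cdot 7 = 42$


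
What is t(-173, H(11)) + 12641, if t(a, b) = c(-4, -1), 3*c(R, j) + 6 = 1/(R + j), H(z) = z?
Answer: 189584/15 ≈ 12639.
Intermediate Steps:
c(R, j) = -2 + 1/(3*(R + j))
t(a, b) = -31/15 (t(a, b) = (1/3 - 2*(-4) - 2*(-1))/(-4 - 1) = (1/3 + 8 + 2)/(-5) = -1/5*31/3 = -31/15)
t(-173, H(11)) + 12641 = -31/15 + 12641 = 189584/15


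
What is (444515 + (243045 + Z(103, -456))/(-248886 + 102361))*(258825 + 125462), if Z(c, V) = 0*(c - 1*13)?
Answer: 5005900565958742/29305 ≈ 1.7082e+11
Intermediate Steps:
Z(c, V) = 0 (Z(c, V) = 0*(c - 13) = 0*(-13 + c) = 0)
(444515 + (243045 + Z(103, -456))/(-248886 + 102361))*(258825 + 125462) = (444515 + (243045 + 0)/(-248886 + 102361))*(258825 + 125462) = (444515 + 243045/(-146525))*384287 = (444515 + 243045*(-1/146525))*384287 = (444515 - 48609/29305)*384287 = (13026463466/29305)*384287 = 5005900565958742/29305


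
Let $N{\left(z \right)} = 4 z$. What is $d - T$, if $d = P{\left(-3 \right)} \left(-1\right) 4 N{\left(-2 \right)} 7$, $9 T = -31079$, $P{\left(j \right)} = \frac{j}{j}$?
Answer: $\frac{33095}{9} \approx 3677.2$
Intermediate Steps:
$P{\left(j \right)} = 1$
$T = - \frac{31079}{9}$ ($T = \frac{1}{9} \left(-31079\right) = - \frac{31079}{9} \approx -3453.2$)
$d = 224$ ($d = 1 \left(-1\right) 4 \cdot 4 \left(-2\right) 7 = 1 \left(\left(-4\right) \left(-8\right)\right) 7 = 1 \cdot 32 \cdot 7 = 32 \cdot 7 = 224$)
$d - T = 224 - - \frac{31079}{9} = 224 + \frac{31079}{9} = \frac{33095}{9}$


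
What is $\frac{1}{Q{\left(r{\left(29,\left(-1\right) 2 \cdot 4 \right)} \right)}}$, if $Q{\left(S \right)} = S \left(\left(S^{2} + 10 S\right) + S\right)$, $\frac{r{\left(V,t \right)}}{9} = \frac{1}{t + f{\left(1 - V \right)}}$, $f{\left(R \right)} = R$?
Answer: $\frac{64}{43} \approx 1.4884$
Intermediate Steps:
$r{\left(V,t \right)} = \frac{9}{1 + t - V}$ ($r{\left(V,t \right)} = \frac{9}{t - \left(-1 + V\right)} = \frac{9}{1 + t - V}$)
$Q{\left(S \right)} = S \left(S^{2} + 11 S\right)$
$\frac{1}{Q{\left(r{\left(29,\left(-1\right) 2 \cdot 4 \right)} \right)}} = \frac{1}{\left(\frac{9}{1 + \left(-1\right) 2 \cdot 4 - 29}\right)^{2} \left(11 + \frac{9}{1 + \left(-1\right) 2 \cdot 4 - 29}\right)} = \frac{1}{\left(\frac{9}{1 - 8 - 29}\right)^{2} \left(11 + \frac{9}{1 - 8 - 29}\right)} = \frac{1}{\left(\frac{9}{-36}\right)^{2} \left(11 + \frac{9}{-36}\right)} = \frac{1}{\left(9 \left(- \frac{1}{36}\right)\right)^{2} \left(11 + 9 \left(- \frac{1}{36}\right)\right)} = \frac{1}{\left(- \frac{1}{4}\right)^{2} \left(11 - \frac{1}{4}\right)} = \frac{1}{\frac{1}{16} \cdot \frac{43}{4}} = \frac{1}{\frac{43}{64}} = \frac{64}{43}$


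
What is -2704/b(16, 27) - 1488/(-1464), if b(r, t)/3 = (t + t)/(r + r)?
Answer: -2634082/4941 ≈ -533.11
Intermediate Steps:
b(r, t) = 3*t/r (b(r, t) = 3*((t + t)/(r + r)) = 3*((2*t)/((2*r))) = 3*((2*t)*(1/(2*r))) = 3*(t/r) = 3*t/r)
-2704/b(16, 27) - 1488/(-1464) = -2704/(3*27/16) - 1488/(-1464) = -2704/(3*27*(1/16)) - 1488*(-1/1464) = -2704/81/16 + 62/61 = -2704*16/81 + 62/61 = -43264/81 + 62/61 = -2634082/4941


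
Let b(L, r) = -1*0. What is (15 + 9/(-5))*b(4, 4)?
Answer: 0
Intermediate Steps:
b(L, r) = 0
(15 + 9/(-5))*b(4, 4) = (15 + 9/(-5))*0 = (15 + 9*(-⅕))*0 = (15 - 9/5)*0 = (66/5)*0 = 0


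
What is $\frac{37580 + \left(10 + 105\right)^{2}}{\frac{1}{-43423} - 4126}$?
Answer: $- \frac{2206105515}{179163299} \approx -12.313$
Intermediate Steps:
$\frac{37580 + \left(10 + 105\right)^{2}}{\frac{1}{-43423} - 4126} = \frac{37580 + 115^{2}}{- \frac{1}{43423} - 4126} = \frac{37580 + 13225}{- \frac{179163299}{43423}} = 50805 \left(- \frac{43423}{179163299}\right) = - \frac{2206105515}{179163299}$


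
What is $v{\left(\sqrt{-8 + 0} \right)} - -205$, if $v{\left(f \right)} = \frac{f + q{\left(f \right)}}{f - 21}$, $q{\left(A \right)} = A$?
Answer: $\frac{92061}{449} - \frac{84 i \sqrt{2}}{449} \approx 205.04 - 0.26457 i$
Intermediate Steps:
$v{\left(f \right)} = \frac{2 f}{-21 + f}$ ($v{\left(f \right)} = \frac{f + f}{f - 21} = \frac{2 f}{-21 + f}$)
$v{\left(\sqrt{-8 + 0} \right)} - -205 = \frac{2 \sqrt{-8 + 0}}{-21 + \sqrt{-8 + 0}} - -205 = \frac{2 \sqrt{-8}}{-21 + \sqrt{-8}} + 205 = \frac{2 \cdot 2 i \sqrt{2}}{-21 + 2 i \sqrt{2}} + 205 = \frac{4 i \sqrt{2}}{-21 + 2 i \sqrt{2}} + 205 = 205 + \frac{4 i \sqrt{2}}{-21 + 2 i \sqrt{2}}$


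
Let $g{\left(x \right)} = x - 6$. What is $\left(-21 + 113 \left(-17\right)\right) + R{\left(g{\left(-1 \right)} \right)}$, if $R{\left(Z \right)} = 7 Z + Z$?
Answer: $-1998$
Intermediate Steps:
$g{\left(x \right)} = -6 + x$
$R{\left(Z \right)} = 8 Z$
$\left(-21 + 113 \left(-17\right)\right) + R{\left(g{\left(-1 \right)} \right)} = \left(-21 + 113 \left(-17\right)\right) + 8 \left(-6 - 1\right) = \left(-21 - 1921\right) + 8 \left(-7\right) = -1942 - 56 = -1998$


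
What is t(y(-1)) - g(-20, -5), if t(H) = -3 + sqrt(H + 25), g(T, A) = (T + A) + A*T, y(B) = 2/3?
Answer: -78 + sqrt(231)/3 ≈ -72.934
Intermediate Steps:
y(B) = 2/3 (y(B) = 2*(1/3) = 2/3)
g(T, A) = A + T + A*T (g(T, A) = (A + T) + A*T = A + T + A*T)
t(H) = -3 + sqrt(25 + H)
t(y(-1)) - g(-20, -5) = (-3 + sqrt(25 + 2/3)) - (-5 - 20 - 5*(-20)) = (-3 + sqrt(77/3)) - (-5 - 20 + 100) = (-3 + sqrt(231)/3) - 1*75 = (-3 + sqrt(231)/3) - 75 = -78 + sqrt(231)/3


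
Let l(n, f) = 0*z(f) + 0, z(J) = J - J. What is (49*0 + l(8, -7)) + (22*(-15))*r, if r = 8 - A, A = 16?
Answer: 2640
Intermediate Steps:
r = -8 (r = 8 - 1*16 = 8 - 16 = -8)
z(J) = 0
l(n, f) = 0 (l(n, f) = 0*0 + 0 = 0 + 0 = 0)
(49*0 + l(8, -7)) + (22*(-15))*r = (49*0 + 0) + (22*(-15))*(-8) = (0 + 0) - 330*(-8) = 0 + 2640 = 2640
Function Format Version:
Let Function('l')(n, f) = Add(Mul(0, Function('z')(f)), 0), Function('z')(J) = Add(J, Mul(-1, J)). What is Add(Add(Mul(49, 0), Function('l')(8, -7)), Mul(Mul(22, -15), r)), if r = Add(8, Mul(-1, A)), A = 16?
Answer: 2640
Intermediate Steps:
r = -8 (r = Add(8, Mul(-1, 16)) = Add(8, -16) = -8)
Function('z')(J) = 0
Function('l')(n, f) = 0 (Function('l')(n, f) = Add(Mul(0, 0), 0) = Add(0, 0) = 0)
Add(Add(Mul(49, 0), Function('l')(8, -7)), Mul(Mul(22, -15), r)) = Add(Add(Mul(49, 0), 0), Mul(Mul(22, -15), -8)) = Add(Add(0, 0), Mul(-330, -8)) = Add(0, 2640) = 2640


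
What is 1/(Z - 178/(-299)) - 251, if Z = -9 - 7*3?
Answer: -2207091/8792 ≈ -251.03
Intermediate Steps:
Z = -30 (Z = -9 - 21 = -30)
1/(Z - 178/(-299)) - 251 = 1/(-30 - 178/(-299)) - 251 = 1/(-30 - 178*(-1/299)) - 251 = 1/(-30 + 178/299) - 251 = 1/(-8792/299) - 251 = -299/8792 - 251 = -2207091/8792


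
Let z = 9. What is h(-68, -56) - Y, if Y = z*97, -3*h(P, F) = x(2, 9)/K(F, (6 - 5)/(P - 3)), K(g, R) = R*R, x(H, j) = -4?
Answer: 17545/3 ≈ 5848.3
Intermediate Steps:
K(g, R) = R²
h(P, F) = 4*(-3 + P)²/3 (h(P, F) = -(-4)/(3*(((6 - 5)/(P - 3))²)) = -(-4)/(3*((1/(-3 + P))²)) = -(-4)/(3*((-3 + P)⁻²)) = -(-4)*(-3 + P)²/3 = 4*(-3 + P)²/3)
Y = 873 (Y = 9*97 = 873)
h(-68, -56) - Y = 4*(-3 - 68)²/3 - 1*873 = (4/3)*(-71)² - 873 = (4/3)*5041 - 873 = 20164/3 - 873 = 17545/3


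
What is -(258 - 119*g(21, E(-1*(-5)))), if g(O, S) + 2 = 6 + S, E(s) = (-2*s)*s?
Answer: -5732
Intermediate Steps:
E(s) = -2*s²
g(O, S) = 4 + S (g(O, S) = -2 + (6 + S) = 4 + S)
-(258 - 119*g(21, E(-1*(-5)))) = -(258 - 119*(4 - 2*(-1*(-5))²)) = -(258 - 119*(4 - 2*5²)) = -(258 - 119*(4 - 2*25)) = -(258 - 119*(4 - 50)) = -(258 - 119*(-46)) = -(258 + 5474) = -1*5732 = -5732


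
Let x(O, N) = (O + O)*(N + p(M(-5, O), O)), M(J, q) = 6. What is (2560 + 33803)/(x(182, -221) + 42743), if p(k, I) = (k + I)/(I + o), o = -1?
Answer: -6581703/6755449 ≈ -0.97428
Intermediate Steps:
p(k, I) = (I + k)/(-1 + I) (p(k, I) = (k + I)/(I - 1) = (I + k)/(-1 + I))
x(O, N) = 2*O*(N + (6 + O)/(-1 + O)) (x(O, N) = (O + O)*(N + (O + 6)/(-1 + O)) = (2*O)*(N + (6 + O)/(-1 + O)) = 2*O*(N + (6 + O)/(-1 + O)))
(2560 + 33803)/(x(182, -221) + 42743) = (2560 + 33803)/(2*182*(6 + 182 - 221*(-1 + 182))/(-1 + 182) + 42743) = 36363/(2*182*(6 + 182 - 221*181)/181 + 42743) = 36363/(2*182*(1/181)*(6 + 182 - 40001) + 42743) = 36363/(2*182*(1/181)*(-39813) + 42743) = 36363/(-14491932/181 + 42743) = 36363/(-6755449/181) = 36363*(-181/6755449) = -6581703/6755449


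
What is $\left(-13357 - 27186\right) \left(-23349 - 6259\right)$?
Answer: $1200397144$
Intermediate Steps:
$\left(-13357 - 27186\right) \left(-23349 - 6259\right) = \left(-40543\right) \left(-29608\right) = 1200397144$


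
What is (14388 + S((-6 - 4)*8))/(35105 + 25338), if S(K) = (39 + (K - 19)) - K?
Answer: 14408/60443 ≈ 0.23837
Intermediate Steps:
S(K) = 20 (S(K) = (39 + (-19 + K)) - K = (20 + K) - K = 20)
(14388 + S((-6 - 4)*8))/(35105 + 25338) = (14388 + 20)/(35105 + 25338) = 14408/60443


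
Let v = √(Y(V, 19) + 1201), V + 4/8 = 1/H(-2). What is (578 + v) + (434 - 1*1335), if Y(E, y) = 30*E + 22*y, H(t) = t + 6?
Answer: -323 + √6446/2 ≈ -282.86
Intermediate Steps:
H(t) = 6 + t
V = -¼ (V = -½ + 1/(6 - 2) = -½ + 1/4 = -½ + ¼ = -¼ ≈ -0.25000)
Y(E, y) = 22*y + 30*E
v = √6446/2 (v = √((22*19 + 30*(-¼)) + 1201) = √((418 - 15/2) + 1201) = √(821/2 + 1201) = √(3223/2) = √6446/2 ≈ 40.143)
(578 + v) + (434 - 1*1335) = (578 + √6446/2) + (434 - 1*1335) = (578 + √6446/2) + (434 - 1335) = (578 + √6446/2) - 901 = -323 + √6446/2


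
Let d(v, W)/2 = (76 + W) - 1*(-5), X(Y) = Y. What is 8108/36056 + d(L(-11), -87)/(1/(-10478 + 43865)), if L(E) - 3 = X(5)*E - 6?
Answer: -3611402989/9014 ≈ -4.0064e+5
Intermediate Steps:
L(E) = -3 + 5*E (L(E) = 3 + (5*E - 6) = 3 + (-6 + 5*E) = -3 + 5*E)
d(v, W) = 162 + 2*W (d(v, W) = 2*((76 + W) - 1*(-5)) = 2*((76 + W) + 5) = 2*(81 + W) = 162 + 2*W)
8108/36056 + d(L(-11), -87)/(1/(-10478 + 43865)) = 8108/36056 + (162 + 2*(-87))/(1/(-10478 + 43865)) = 8108*(1/36056) + (162 - 174)/(1/33387) = 2027/9014 - 12/1/33387 = 2027/9014 - 12*33387 = 2027/9014 - 400644 = -3611402989/9014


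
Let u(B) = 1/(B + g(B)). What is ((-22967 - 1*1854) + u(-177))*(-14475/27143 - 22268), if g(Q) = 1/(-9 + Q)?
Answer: 493933219178939231/893628989 ≈ 5.5273e+8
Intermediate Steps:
u(B) = 1/(B + 1/(-9 + B))
((-22967 - 1*1854) + u(-177))*(-14475/27143 - 22268) = ((-22967 - 1*1854) + (-9 - 177)/(1 - 177*(-9 - 177)))*(-14475/27143 - 22268) = ((-22967 - 1854) - 186/(1 - 177*(-186)))*(-14475*1/27143 - 22268) = (-24821 - 186/(1 + 32922))*(-14475/27143 - 22268) = (-24821 - 186/32923)*(-604434799/27143) = -817181969/32923*(-604434799/27143) = 493933219178939231/893628989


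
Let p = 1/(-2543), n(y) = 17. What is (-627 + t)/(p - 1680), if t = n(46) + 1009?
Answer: -1014657/4272241 ≈ -0.23750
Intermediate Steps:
p = -1/2543 ≈ -0.00039324
t = 1026 (t = 17 + 1009 = 1026)
(-627 + t)/(p - 1680) = (-627 + 1026)/(-1/2543 - 1680) = 399/(-4272241/2543) = 399*(-2543/4272241) = -1014657/4272241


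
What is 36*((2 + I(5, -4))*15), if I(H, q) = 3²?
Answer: 5940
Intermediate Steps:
I(H, q) = 9
36*((2 + I(5, -4))*15) = 36*((2 + 9)*15) = 36*(11*15) = 36*165 = 5940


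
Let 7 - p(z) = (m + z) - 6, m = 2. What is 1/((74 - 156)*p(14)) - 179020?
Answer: -44038919/246 ≈ -1.7902e+5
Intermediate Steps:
p(z) = 11 - z (p(z) = 7 - ((2 + z) - 6) = 7 - (-4 + z) = 7 + (4 - z) = 11 - z)
1/((74 - 156)*p(14)) - 179020 = 1/((74 - 156)*(11 - 1*14)) - 179020 = 1/(-82*(11 - 14)) - 179020 = 1/(-82*(-3)) - 179020 = 1/246 - 179020 = -44038919/246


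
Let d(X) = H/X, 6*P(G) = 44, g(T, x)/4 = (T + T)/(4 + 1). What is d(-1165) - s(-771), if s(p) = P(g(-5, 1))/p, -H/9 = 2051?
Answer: 42721297/2694645 ≈ 15.854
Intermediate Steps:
g(T, x) = 8*T/5 (g(T, x) = 4*((T + T)/(4 + 1)) = 4*((2*T)/5) = 4*((2*T)*(1/5)) = 4*(2*T/5) = 8*T/5)
P(G) = 22/3 (P(G) = (1/6)*44 = 22/3)
H = -18459 (H = -9*2051 = -18459)
s(p) = 22/(3*p)
d(X) = -18459/X
d(-1165) - s(-771) = -18459/(-1165) - 22/(3*(-771)) = -18459*(-1/1165) - 22*(-1)/(3*771) = 18459/1165 - 1*(-22/2313) = 18459/1165 + 22/2313 = 42721297/2694645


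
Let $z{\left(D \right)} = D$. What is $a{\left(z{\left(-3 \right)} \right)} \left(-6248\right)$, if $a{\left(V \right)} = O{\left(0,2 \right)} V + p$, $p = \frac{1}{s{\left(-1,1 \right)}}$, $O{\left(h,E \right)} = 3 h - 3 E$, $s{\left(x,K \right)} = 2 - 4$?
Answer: $-109340$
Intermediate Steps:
$s{\left(x,K \right)} = -2$
$O{\left(h,E \right)} = - 3 E + 3 h$
$p = - \frac{1}{2}$ ($p = \frac{1}{-2} = - \frac{1}{2} \approx -0.5$)
$a{\left(V \right)} = - \frac{1}{2} - 6 V$ ($a{\left(V \right)} = \left(\left(-3\right) 2 + 3 \cdot 0\right) V - \frac{1}{2} = \left(-6 + 0\right) V - \frac{1}{2} = - 6 V - \frac{1}{2} = - \frac{1}{2} - 6 V$)
$a{\left(z{\left(-3 \right)} \right)} \left(-6248\right) = \left(- \frac{1}{2} - -18\right) \left(-6248\right) = \left(- \frac{1}{2} + 18\right) \left(-6248\right) = \frac{35}{2} \left(-6248\right) = -109340$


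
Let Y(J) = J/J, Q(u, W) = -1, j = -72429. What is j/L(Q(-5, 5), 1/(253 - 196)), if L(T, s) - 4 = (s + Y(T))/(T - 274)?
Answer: -1135324575/62642 ≈ -18124.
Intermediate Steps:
Y(J) = 1
L(T, s) = 4 + (1 + s)/(-274 + T) (L(T, s) = 4 + (s + 1)/(T - 274) = 4 + (1 + s)/(-274 + T))
j/L(Q(-5, 5), 1/(253 - 196)) = -72429*(-274 - 1)/(-1095 + 1/(253 - 196) + 4*(-1)) = -72429*(-275/(-1095 + 1/57 - 4)) = -72429/((-1/275*(-62642/57))) = -72429/62642/15675 = -72429*15675/62642 = -1135324575/62642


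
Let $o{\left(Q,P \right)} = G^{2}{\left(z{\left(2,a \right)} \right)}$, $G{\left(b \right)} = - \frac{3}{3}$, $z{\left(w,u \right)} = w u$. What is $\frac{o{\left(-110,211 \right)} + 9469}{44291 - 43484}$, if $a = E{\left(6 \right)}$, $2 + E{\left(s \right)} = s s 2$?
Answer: $\frac{9470}{807} \approx 11.735$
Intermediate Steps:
$E{\left(s \right)} = -2 + 2 s^{2}$ ($E{\left(s \right)} = -2 + s s 2 = -2 + s^{2} \cdot 2 = -2 + 2 s^{2}$)
$a = 70$ ($a = -2 + 2 \cdot 6^{2} = -2 + 2 \cdot 36 = -2 + 72 = 70$)
$z{\left(w,u \right)} = u w$
$G{\left(b \right)} = -1$ ($G{\left(b \right)} = \left(-3\right) \frac{1}{3} = -1$)
$o{\left(Q,P \right)} = 1$ ($o{\left(Q,P \right)} = \left(-1\right)^{2} = 1$)
$\frac{o{\left(-110,211 \right)} + 9469}{44291 - 43484} = \frac{1 + 9469}{44291 - 43484} = \frac{9470}{807}$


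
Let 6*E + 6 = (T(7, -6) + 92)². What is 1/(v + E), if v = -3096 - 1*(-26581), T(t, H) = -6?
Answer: 3/74150 ≈ 4.0459e-5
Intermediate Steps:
v = 23485 (v = -3096 + 26581 = 23485)
E = 3695/3 (E = -1 + (-6 + 92)²/6 = -1 + (⅙)*86² = -1 + (⅙)*7396 = -1 + 3698/3 = 3695/3 ≈ 1231.7)
1/(v + E) = 1/(23485 + 3695/3) = 1/(74150/3) = 3/74150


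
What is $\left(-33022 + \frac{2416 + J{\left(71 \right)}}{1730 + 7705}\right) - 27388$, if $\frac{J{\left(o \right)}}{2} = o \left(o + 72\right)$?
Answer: $- \frac{189981876}{3145} \approx -60408.0$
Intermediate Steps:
$J{\left(o \right)} = 2 o \left(72 + o\right)$ ($J{\left(o \right)} = 2 o \left(o + 72\right) = 2 o \left(72 + o\right)$)
$\left(-33022 + \frac{2416 + J{\left(71 \right)}}{1730 + 7705}\right) - 27388 = \left(-33022 + \frac{2416 + 2 \cdot 71 \left(72 + 71\right)}{1730 + 7705}\right) - 27388 = \left(-33022 + \frac{2416 + 2 \cdot 71 \cdot 143}{9435}\right) - 27388 = \left(-33022 + \left(2416 + 20306\right) \frac{1}{9435}\right) - 27388 = \left(-33022 + 22722 \cdot \frac{1}{9435}\right) - 27388 = \left(-33022 + \frac{7574}{3145}\right) - 27388 = - \frac{103846616}{3145} - 27388 = - \frac{189981876}{3145}$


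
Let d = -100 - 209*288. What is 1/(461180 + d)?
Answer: 1/400888 ≈ 2.4945e-6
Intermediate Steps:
d = -60292 (d = -100 - 60192 = -60292)
1/(461180 + d) = 1/(461180 - 60292) = 1/400888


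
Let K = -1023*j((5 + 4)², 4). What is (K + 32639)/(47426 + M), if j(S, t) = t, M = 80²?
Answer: 28547/53826 ≈ 0.53036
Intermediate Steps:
M = 6400
K = -4092 (K = -1023*4 = -4092)
(K + 32639)/(47426 + M) = (-4092 + 32639)/(47426 + 6400) = 28547/53826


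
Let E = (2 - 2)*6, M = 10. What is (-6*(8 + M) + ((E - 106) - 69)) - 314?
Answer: -597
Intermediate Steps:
E = 0 (E = 0*6 = 0)
(-6*(8 + M) + ((E - 106) - 69)) - 314 = (-6*(8 + 10) + ((0 - 106) - 69)) - 314 = (-6*18 + (-106 - 69)) - 314 = (-108 - 175) - 314 = -283 - 314 = -597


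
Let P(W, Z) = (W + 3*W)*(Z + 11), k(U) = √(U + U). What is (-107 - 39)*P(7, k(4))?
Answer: -44968 - 8176*√2 ≈ -56531.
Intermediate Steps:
k(U) = √2*√U (k(U) = √(2*U) = √2*√U)
P(W, Z) = 4*W*(11 + Z) (P(W, Z) = (4*W)*(11 + Z) = 4*W*(11 + Z))
(-107 - 39)*P(7, k(4)) = (-107 - 39)*(4*7*(11 + √2*√4)) = -584*7*(11 + √2*2) = -584*7*(11 + 2*√2) = -146*(308 + 56*√2) = -44968 - 8176*√2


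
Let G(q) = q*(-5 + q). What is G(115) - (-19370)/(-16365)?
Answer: 41399576/3273 ≈ 12649.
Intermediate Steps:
G(115) - (-19370)/(-16365) = 115*(-5 + 115) - (-19370)/(-16365) = 115*110 - (-19370)*(-1)/16365 = 12650 - 1*3874/3273 = 12650 - 3874/3273 = 41399576/3273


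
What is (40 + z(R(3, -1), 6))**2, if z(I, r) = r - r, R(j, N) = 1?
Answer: 1600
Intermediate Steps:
z(I, r) = 0
(40 + z(R(3, -1), 6))**2 = (40 + 0)**2 = 40**2 = 1600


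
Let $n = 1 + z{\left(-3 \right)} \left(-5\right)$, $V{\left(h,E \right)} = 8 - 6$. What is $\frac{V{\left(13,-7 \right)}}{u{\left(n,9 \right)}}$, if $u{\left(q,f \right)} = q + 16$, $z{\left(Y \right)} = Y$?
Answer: $\frac{1}{16} \approx 0.0625$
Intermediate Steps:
$V{\left(h,E \right)} = 2$
$n = 16$ ($n = 1 - -15 = 1 + 15 = 16$)
$u{\left(q,f \right)} = 16 + q$
$\frac{V{\left(13,-7 \right)}}{u{\left(n,9 \right)}} = \frac{2}{16 + 16} = \frac{2}{32} = 2 \cdot \frac{1}{32} = \frac{1}{16}$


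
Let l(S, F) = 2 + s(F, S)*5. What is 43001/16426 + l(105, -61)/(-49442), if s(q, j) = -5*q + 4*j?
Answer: 516619585/203033573 ≈ 2.5445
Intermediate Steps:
l(S, F) = 2 - 25*F + 20*S (l(S, F) = 2 + (-5*F + 4*S)*5 = 2 + (-25*F + 20*S) = 2 - 25*F + 20*S)
43001/16426 + l(105, -61)/(-49442) = 43001/16426 + (2 - 25*(-61) + 20*105)/(-49442) = 43001*(1/16426) + (2 + 1525 + 2100)*(-1/49442) = 43001/16426 + 3627*(-1/49442) = 43001/16426 - 3627/49442 = 516619585/203033573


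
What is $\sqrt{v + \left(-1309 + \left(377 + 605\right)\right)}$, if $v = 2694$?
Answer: $3 \sqrt{263} \approx 48.652$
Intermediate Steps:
$\sqrt{v + \left(-1309 + \left(377 + 605\right)\right)} = \sqrt{2694 + \left(-1309 + \left(377 + 605\right)\right)} = \sqrt{2694 + \left(-1309 + 982\right)} = \sqrt{2694 - 327} = \sqrt{2367} = 3 \sqrt{263}$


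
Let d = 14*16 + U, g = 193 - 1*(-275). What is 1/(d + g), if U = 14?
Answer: 1/706 ≈ 0.0014164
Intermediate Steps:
g = 468 (g = 193 + 275 = 468)
d = 238 (d = 14*16 + 14 = 224 + 14 = 238)
1/(d + g) = 1/(238 + 468) = 1/706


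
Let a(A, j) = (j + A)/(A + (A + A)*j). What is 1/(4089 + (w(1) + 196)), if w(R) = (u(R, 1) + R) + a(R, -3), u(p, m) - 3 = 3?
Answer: 5/21462 ≈ 0.00023297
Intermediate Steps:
u(p, m) = 6 (u(p, m) = 3 + 3 = 6)
a(A, j) = (A + j)/(A + 2*A*j) (a(A, j) = (A + j)/(A + (2*A)*j) = (A + j)/(A + 2*A*j))
w(R) = 6 + R - (-3 + R)/(5*R) (w(R) = (6 + R) + (R - 3)/(R*(1 + 2*(-3))) = (6 + R) + (-3 + R)/(R*(1 - 6)) = (6 + R) + (-3 + R)/(R*(-5)) = (6 + R) - ⅕*(-3 + R)/R = (6 + R) - (-3 + R)/(5*R) = 6 + R - (-3 + R)/(5*R))
1/(4089 + (w(1) + 196)) = 1/(4089 + ((29/5 + 1 + (⅗)/1) + 196)) = 1/(4089 + ((29/5 + 1 + (⅗)*1) + 196)) = 1/(4089 + ((29/5 + 1 + ⅗) + 196)) = 1/(4089 + (37/5 + 196)) = 1/(4089 + 1017/5) = 1/(21462/5) = 5/21462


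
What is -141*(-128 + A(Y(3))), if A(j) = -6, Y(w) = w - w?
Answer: 18894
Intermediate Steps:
Y(w) = 0
-141*(-128 + A(Y(3))) = -141*(-128 - 6) = -141*(-134) = 18894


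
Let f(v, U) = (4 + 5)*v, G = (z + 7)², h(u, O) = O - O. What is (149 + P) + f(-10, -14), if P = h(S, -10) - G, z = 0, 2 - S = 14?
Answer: 10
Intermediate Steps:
S = -12 (S = 2 - 1*14 = 2 - 14 = -12)
h(u, O) = 0
G = 49 (G = (0 + 7)² = 7² = 49)
f(v, U) = 9*v
P = -49 (P = 0 - 1*49 = 0 - 49 = -49)
(149 + P) + f(-10, -14) = (149 - 49) + 9*(-10) = 100 - 90 = 10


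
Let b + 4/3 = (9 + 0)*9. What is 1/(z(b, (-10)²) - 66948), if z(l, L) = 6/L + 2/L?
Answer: -25/1673698 ≈ -1.4937e-5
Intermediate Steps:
b = 239/3 (b = -4/3 + (9 + 0)*9 = -4/3 + 9*9 = -4/3 + 81 = 239/3 ≈ 79.667)
z(l, L) = 8/L
1/(z(b, (-10)²) - 66948) = 1/(8/((-10)²) - 66948) = 1/(8/100 - 66948) = 1/(8*(1/100) - 66948) = 1/(2/25 - 66948) = 1/(-1673698/25) = -25/1673698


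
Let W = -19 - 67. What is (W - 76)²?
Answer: 26244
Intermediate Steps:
W = -86
(W - 76)² = (-86 - 76)² = (-162)² = 26244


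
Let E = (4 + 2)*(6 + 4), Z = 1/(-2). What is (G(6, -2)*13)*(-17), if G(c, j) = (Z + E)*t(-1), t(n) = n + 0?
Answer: 26299/2 ≈ 13150.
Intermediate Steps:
Z = -½ ≈ -0.50000
E = 60 (E = 6*10 = 60)
t(n) = n
G(c, j) = -119/2 (G(c, j) = (-½ + 60)*(-1) = (119/2)*(-1) = -119/2)
(G(6, -2)*13)*(-17) = -119/2*13*(-17) = -1547/2*(-17) = 26299/2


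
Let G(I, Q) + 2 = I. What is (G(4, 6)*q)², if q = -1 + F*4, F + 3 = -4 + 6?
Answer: 100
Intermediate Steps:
F = -1 (F = -3 + (-4 + 6) = -3 + 2 = -1)
G(I, Q) = -2 + I
q = -5 (q = -1 - 1*4 = -1 - 4 = -5)
(G(4, 6)*q)² = ((-2 + 4)*(-5))² = (2*(-5))² = (-10)² = 100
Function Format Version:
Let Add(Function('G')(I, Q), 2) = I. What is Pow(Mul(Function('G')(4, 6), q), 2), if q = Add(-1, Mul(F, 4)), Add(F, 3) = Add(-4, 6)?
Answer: 100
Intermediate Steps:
F = -1 (F = Add(-3, Add(-4, 6)) = Add(-3, 2) = -1)
Function('G')(I, Q) = Add(-2, I)
q = -5 (q = Add(-1, Mul(-1, 4)) = Add(-1, -4) = -5)
Pow(Mul(Function('G')(4, 6), q), 2) = Pow(Mul(Add(-2, 4), -5), 2) = Pow(Mul(2, -5), 2) = Pow(-10, 2) = 100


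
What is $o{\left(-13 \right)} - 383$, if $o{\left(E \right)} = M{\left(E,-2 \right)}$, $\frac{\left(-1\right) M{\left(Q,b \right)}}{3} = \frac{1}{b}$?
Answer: $- \frac{763}{2} \approx -381.5$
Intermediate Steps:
$M{\left(Q,b \right)} = - \frac{3}{b}$
$o{\left(E \right)} = \frac{3}{2}$ ($o{\left(E \right)} = - \frac{3}{-2} = \left(-3\right) \left(- \frac{1}{2}\right) = \frac{3}{2}$)
$o{\left(-13 \right)} - 383 = \frac{3}{2} - 383 = - \frac{763}{2}$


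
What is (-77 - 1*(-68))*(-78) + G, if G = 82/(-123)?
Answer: 2104/3 ≈ 701.33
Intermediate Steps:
G = -2/3 (G = 82*(-1/123) = -2/3 ≈ -0.66667)
(-77 - 1*(-68))*(-78) + G = (-77 - 1*(-68))*(-78) - 2/3 = (-77 + 68)*(-78) - 2/3 = -9*(-78) - 2/3 = 702 - 2/3 = 2104/3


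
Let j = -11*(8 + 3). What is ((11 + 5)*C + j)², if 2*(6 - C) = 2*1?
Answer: 1681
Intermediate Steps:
C = 5 (C = 6 - 1 = 5)
j = -121 (j = -11*11 = -121)
((11 + 5)*C + j)² = ((11 + 5)*5 - 121)² = (16*5 - 121)² = (80 - 121)² = (-41)² = 1681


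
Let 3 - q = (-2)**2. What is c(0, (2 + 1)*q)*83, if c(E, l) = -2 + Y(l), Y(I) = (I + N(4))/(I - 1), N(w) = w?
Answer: -747/4 ≈ -186.75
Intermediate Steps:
q = -1 (q = 3 - 1*(-2)**2 = 3 - 1*4 = 3 - 4 = -1)
Y(I) = (4 + I)/(-1 + I) (Y(I) = (I + 4)/(I - 1) = (4 + I)/(-1 + I))
c(E, l) = -2 + (4 + l)/(-1 + l)
c(0, (2 + 1)*q)*83 = ((6 - (2 + 1)*(-1))/(-1 + (2 + 1)*(-1)))*83 = ((6 - 3*(-1))/(-1 + 3*(-1)))*83 = ((6 - 1*(-3))/(-1 - 3))*83 = ((6 + 3)/(-4))*83 = -1/4*9*83 = -9/4*83 = -747/4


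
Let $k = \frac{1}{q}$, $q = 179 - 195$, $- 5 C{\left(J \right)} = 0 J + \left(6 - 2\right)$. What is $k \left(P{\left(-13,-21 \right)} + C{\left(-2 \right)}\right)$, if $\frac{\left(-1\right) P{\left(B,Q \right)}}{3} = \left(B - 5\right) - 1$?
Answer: $- \frac{281}{80} \approx -3.5125$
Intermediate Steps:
$C{\left(J \right)} = - \frac{4}{5}$ ($C{\left(J \right)} = - \frac{0 J + \left(6 - 2\right)}{5} = - \frac{0 + 4}{5} = \left(- \frac{1}{5}\right) 4 = - \frac{4}{5}$)
$q = -16$ ($q = 179 - 195 = -16$)
$P{\left(B,Q \right)} = 18 - 3 B$ ($P{\left(B,Q \right)} = - 3 \left(\left(B - 5\right) - 1\right) = - 3 \left(\left(-5 + B\right) - 1\right) = - 3 \left(-6 + B\right) = 18 - 3 B$)
$k = - \frac{1}{16}$ ($k = \frac{1}{-16} = - \frac{1}{16} \approx -0.0625$)
$k \left(P{\left(-13,-21 \right)} + C{\left(-2 \right)}\right) = - \frac{\left(18 - -39\right) - \frac{4}{5}}{16} = - \frac{\left(18 + 39\right) - \frac{4}{5}}{16} = - \frac{57 - \frac{4}{5}}{16} = \left(- \frac{1}{16}\right) \frac{281}{5} = - \frac{281}{80}$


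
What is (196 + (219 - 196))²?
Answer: 47961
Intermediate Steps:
(196 + (219 - 196))² = (196 + 23)² = 219² = 47961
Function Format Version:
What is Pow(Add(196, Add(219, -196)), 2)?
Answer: 47961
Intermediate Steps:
Pow(Add(196, Add(219, -196)), 2) = Pow(Add(196, 23), 2) = Pow(219, 2) = 47961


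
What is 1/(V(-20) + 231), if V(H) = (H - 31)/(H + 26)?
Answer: 2/445 ≈ 0.0044944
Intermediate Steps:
V(H) = (-31 + H)/(26 + H)
1/(V(-20) + 231) = 1/((-31 - 20)/(26 - 20) + 231) = 1/(-51/6 + 231) = 1/((1/6)*(-51) + 231) = 1/(-17/2 + 231) = 1/(445/2) = 2/445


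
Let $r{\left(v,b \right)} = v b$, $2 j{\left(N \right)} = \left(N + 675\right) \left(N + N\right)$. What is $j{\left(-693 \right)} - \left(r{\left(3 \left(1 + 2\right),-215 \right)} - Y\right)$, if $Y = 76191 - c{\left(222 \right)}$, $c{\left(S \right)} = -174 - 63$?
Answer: $90837$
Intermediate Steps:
$c{\left(S \right)} = -237$ ($c{\left(S \right)} = -174 - 63 = -237$)
$j{\left(N \right)} = N \left(675 + N\right)$ ($j{\left(N \right)} = \frac{\left(N + 675\right) \left(N + N\right)}{2} = \frac{\left(675 + N\right) 2 N}{2} = \frac{2 N \left(675 + N\right)}{2} = N \left(675 + N\right)$)
$Y = 76428$ ($Y = 76191 - -237 = 76191 + 237 = 76428$)
$r{\left(v,b \right)} = b v$
$j{\left(-693 \right)} - \left(r{\left(3 \left(1 + 2\right),-215 \right)} - Y\right) = - 693 \left(675 - 693\right) - \left(- 215 \cdot 3 \left(1 + 2\right) - 76428\right) = \left(-693\right) \left(-18\right) - \left(- 215 \cdot 3 \cdot 3 - 76428\right) = 12474 - \left(\left(-215\right) 9 - 76428\right) = 12474 - \left(-1935 - 76428\right) = 12474 - -78363 = 12474 + 78363 = 90837$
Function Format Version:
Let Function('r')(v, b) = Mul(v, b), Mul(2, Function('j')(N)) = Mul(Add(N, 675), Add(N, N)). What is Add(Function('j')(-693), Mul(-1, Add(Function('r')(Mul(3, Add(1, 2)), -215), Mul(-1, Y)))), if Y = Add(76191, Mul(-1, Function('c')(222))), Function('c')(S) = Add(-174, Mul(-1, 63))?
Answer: 90837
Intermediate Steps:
Function('c')(S) = -237 (Function('c')(S) = Add(-174, -63) = -237)
Function('j')(N) = Mul(N, Add(675, N)) (Function('j')(N) = Mul(Rational(1, 2), Mul(Add(N, 675), Add(N, N))) = Mul(Rational(1, 2), Mul(Add(675, N), Mul(2, N))) = Mul(Rational(1, 2), Mul(2, N, Add(675, N))) = Mul(N, Add(675, N)))
Y = 76428 (Y = Add(76191, Mul(-1, -237)) = Add(76191, 237) = 76428)
Function('r')(v, b) = Mul(b, v)
Add(Function('j')(-693), Mul(-1, Add(Function('r')(Mul(3, Add(1, 2)), -215), Mul(-1, Y)))) = Add(Mul(-693, Add(675, -693)), Mul(-1, Add(Mul(-215, Mul(3, Add(1, 2))), Mul(-1, 76428)))) = Add(Mul(-693, -18), Mul(-1, Add(Mul(-215, Mul(3, 3)), -76428))) = Add(12474, Mul(-1, Add(Mul(-215, 9), -76428))) = Add(12474, Mul(-1, Add(-1935, -76428))) = Add(12474, Mul(-1, -78363)) = Add(12474, 78363) = 90837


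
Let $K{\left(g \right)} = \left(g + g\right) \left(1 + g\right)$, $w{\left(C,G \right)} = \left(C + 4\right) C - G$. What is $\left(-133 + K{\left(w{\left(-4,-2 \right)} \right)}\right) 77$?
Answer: $-9317$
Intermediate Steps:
$w{\left(C,G \right)} = - G + C \left(4 + C\right)$ ($w{\left(C,G \right)} = \left(4 + C\right) C - G = C \left(4 + C\right) - G = - G + C \left(4 + C\right)$)
$K{\left(g \right)} = 2 g \left(1 + g\right)$
$\left(-133 + K{\left(w{\left(-4,-2 \right)} \right)}\right) 77 = \left(-133 + 2 \left(\left(-4\right)^{2} - -2 + 4 \left(-4\right)\right) \left(1 + \left(\left(-4\right)^{2} - -2 + 4 \left(-4\right)\right)\right)\right) 77 = \left(-133 + 2 \left(16 + 2 - 16\right) \left(1 + \left(16 + 2 - 16\right)\right)\right) 77 = \left(-133 + 2 \cdot 2 \left(1 + 2\right)\right) 77 = \left(-133 + 2 \cdot 2 \cdot 3\right) 77 = \left(-133 + 12\right) 77 = \left(-121\right) 77 = -9317$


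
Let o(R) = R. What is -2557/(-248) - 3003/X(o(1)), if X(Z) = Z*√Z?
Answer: -742187/248 ≈ -2992.7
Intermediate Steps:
X(Z) = Z^(3/2)
-2557/(-248) - 3003/X(o(1)) = -2557/(-248) - 3003/(1^(3/2)) = -2557*(-1/248) - 3003/1 = 2557/248 - 3003*1 = 2557/248 - 3003 = -742187/248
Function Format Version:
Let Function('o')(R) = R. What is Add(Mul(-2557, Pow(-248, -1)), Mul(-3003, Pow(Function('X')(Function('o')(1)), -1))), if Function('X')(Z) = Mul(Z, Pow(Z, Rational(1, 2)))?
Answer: Rational(-742187, 248) ≈ -2992.7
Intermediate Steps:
Function('X')(Z) = Pow(Z, Rational(3, 2))
Add(Mul(-2557, Pow(-248, -1)), Mul(-3003, Pow(Function('X')(Function('o')(1)), -1))) = Add(Mul(-2557, Pow(-248, -1)), Mul(-3003, Pow(Pow(1, Rational(3, 2)), -1))) = Add(Mul(-2557, Rational(-1, 248)), Mul(-3003, Pow(1, -1))) = Add(Rational(2557, 248), Mul(-3003, 1)) = Add(Rational(2557, 248), -3003) = Rational(-742187, 248)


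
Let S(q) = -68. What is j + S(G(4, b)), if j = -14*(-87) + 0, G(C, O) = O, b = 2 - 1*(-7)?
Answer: 1150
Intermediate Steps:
b = 9 (b = 2 + 7 = 9)
j = 1218 (j = 1218 + 0 = 1218)
j + S(G(4, b)) = 1218 - 68 = 1150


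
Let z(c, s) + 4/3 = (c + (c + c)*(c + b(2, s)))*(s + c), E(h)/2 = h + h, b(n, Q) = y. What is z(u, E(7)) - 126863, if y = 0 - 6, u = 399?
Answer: 401870060/3 ≈ 1.3396e+8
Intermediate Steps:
y = -6
b(n, Q) = -6
E(h) = 4*h (E(h) = 2*(h + h) = 2*(2*h) = 4*h)
z(c, s) = -4/3 + (c + s)*(c + 2*c*(-6 + c)) (z(c, s) = -4/3 + (c + (c + c)*(c - 6))*(s + c) = -4/3 + (c + (2*c)*(-6 + c))*(c + s) = -4/3 + (c + 2*c*(-6 + c))*(c + s) = -4/3 + (c + s)*(c + 2*c*(-6 + c)))
z(u, E(7)) - 126863 = (-4/3 - 11*399² + 2*399³ - 11*399*4*7 + 2*(4*7)*399²) - 126863 = (-4/3 - 11*159201 + 2*63521199 - 11*399*28 + 2*28*159201) - 126863 = (-4/3 - 1751211 + 127042398 - 122892 + 8915256) - 126863 = 402250649/3 - 126863 = 401870060/3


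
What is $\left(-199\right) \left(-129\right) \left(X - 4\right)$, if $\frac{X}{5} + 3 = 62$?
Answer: $7470261$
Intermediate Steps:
$X = 295$ ($X = -15 + 5 \cdot 62 = -15 + 310 = 295$)
$\left(-199\right) \left(-129\right) \left(X - 4\right) = \left(-199\right) \left(-129\right) \left(295 - 4\right) = 25671 \cdot 291 = 7470261$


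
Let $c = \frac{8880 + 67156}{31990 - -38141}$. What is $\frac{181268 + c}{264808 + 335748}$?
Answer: $\frac{3178145536}{10529398209} \approx 0.30184$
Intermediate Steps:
$c = \frac{76036}{70131}$ ($c = \frac{76036}{31990 + \left(-76678 + 114819\right)} = \frac{76036}{31990 + 38141} = \frac{76036}{70131} \approx 1.0842$)
$\frac{181268 + c}{264808 + 335748} = \frac{181268 + \frac{76036}{70131}}{264808 + 335748} = \frac{12712582144}{70131 \cdot 600556} = \frac{12712582144}{70131} \cdot \frac{1}{600556} = \frac{3178145536}{10529398209}$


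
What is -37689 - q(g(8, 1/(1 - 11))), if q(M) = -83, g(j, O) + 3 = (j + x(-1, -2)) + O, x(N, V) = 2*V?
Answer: -37606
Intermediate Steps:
g(j, O) = -7 + O + j (g(j, O) = -3 + ((j + 2*(-2)) + O) = -3 + ((j - 4) + O) = -3 + ((-4 + j) + O) = -3 + (-4 + O + j) = -7 + O + j)
-37689 - q(g(8, 1/(1 - 11))) = -37689 - 1*(-83) = -37689 + 83 = -37606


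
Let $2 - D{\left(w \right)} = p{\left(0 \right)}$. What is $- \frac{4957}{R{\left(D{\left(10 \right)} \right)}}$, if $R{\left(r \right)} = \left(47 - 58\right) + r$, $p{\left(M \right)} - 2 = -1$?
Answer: $\frac{4957}{10} \approx 495.7$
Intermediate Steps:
$p{\left(M \right)} = 1$ ($p{\left(M \right)} = 2 - 1 = 1$)
$D{\left(w \right)} = 1$ ($D{\left(w \right)} = 2 - 1 = 1$)
$R{\left(r \right)} = -11 + r$
$- \frac{4957}{R{\left(D{\left(10 \right)} \right)}} = - \frac{4957}{-11 + 1} = - \frac{4957}{-10} = \left(-4957\right) \left(- \frac{1}{10}\right) = \frac{4957}{10}$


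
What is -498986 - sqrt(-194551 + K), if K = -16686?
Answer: -498986 - I*sqrt(211237) ≈ -4.9899e+5 - 459.61*I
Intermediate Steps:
-498986 - sqrt(-194551 + K) = -498986 - sqrt(-194551 - 16686) = -498986 - sqrt(-211237) = -498986 - I*sqrt(211237)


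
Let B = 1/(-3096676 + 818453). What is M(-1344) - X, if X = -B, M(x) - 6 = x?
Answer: -3048262375/2278223 ≈ -1338.0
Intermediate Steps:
B = -1/2278223 (B = 1/(-2278223) = -1/2278223 ≈ -4.3894e-7)
M(x) = 6 + x
X = 1/2278223 (X = -1*(-1/2278223) = 1/2278223 ≈ 4.3894e-7)
M(-1344) - X = (6 - 1344) - 1*1/2278223 = -1338 - 1/2278223 = -3048262375/2278223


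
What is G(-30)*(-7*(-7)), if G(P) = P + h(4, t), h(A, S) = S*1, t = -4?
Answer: -1666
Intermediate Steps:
h(A, S) = S
G(P) = -4 + P (G(P) = P - 4 = -4 + P)
G(-30)*(-7*(-7)) = (-4 - 30)*(-7*(-7)) = -34*49 = -1666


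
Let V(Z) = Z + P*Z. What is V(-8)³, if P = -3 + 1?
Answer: 512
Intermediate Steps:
P = -2
V(Z) = -Z (V(Z) = Z - 2*Z = -Z)
V(-8)³ = (-1*(-8))³ = 8³ = 512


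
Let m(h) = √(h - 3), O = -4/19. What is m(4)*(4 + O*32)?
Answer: -52/19 ≈ -2.7368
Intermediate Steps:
O = -4/19 (O = -4*1/19 = -4/19 ≈ -0.21053)
m(h) = √(-3 + h)
m(4)*(4 + O*32) = √(-3 + 4)*(4 - 4/19*32) = √1*(4 - 128/19) = 1*(-52/19) = -52/19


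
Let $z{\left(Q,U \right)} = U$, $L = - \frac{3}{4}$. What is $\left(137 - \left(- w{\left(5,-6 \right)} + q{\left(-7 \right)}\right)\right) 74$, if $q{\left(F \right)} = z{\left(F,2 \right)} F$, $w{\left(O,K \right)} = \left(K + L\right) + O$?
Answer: $\frac{22089}{2} \approx 11045.0$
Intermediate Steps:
$L = - \frac{3}{4}$ ($L = \left(-3\right) \frac{1}{4} = - \frac{3}{4} \approx -0.75$)
$w{\left(O,K \right)} = - \frac{3}{4} + K + O$ ($w{\left(O,K \right)} = \left(K - \frac{3}{4}\right) + O = \left(- \frac{3}{4} + K\right) + O = - \frac{3}{4} + K + O$)
$q{\left(F \right)} = 2 F$
$\left(137 - \left(- w{\left(5,-6 \right)} + q{\left(-7 \right)}\right)\right) 74 = \left(137 - \left(\frac{7}{4} + 2 \left(-7\right)\right)\right) 74 = \left(137 - - \frac{49}{4}\right) 74 = \left(137 + \left(- \frac{7}{4} + 14\right)\right) 74 = \left(137 + \frac{49}{4}\right) 74 = \frac{597}{4} \cdot 74 = \frac{22089}{2}$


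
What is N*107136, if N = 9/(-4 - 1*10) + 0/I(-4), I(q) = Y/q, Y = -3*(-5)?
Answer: -482112/7 ≈ -68873.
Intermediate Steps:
Y = 15
I(q) = 15/q
N = -9/14 (N = 9/(-4 - 1*10) + 0/((15/(-4))) = 9/(-4 - 10) + 0/((15*(-1/4))) = 9/(-14) + 0/(-15/4) = 9*(-1/14) + 0*(-4/15) = -9/14 + 0 = -9/14 ≈ -0.64286)
N*107136 = -9/14*107136 = -482112/7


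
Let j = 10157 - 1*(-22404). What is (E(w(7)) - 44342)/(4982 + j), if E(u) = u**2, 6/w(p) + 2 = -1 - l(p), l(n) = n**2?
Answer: -29975183/25379068 ≈ -1.1811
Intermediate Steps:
j = 32561 (j = 10157 + 22404 = 32561)
w(p) = 6/(-3 - p**2) (w(p) = 6/(-2 + (-1 - p**2)) = 6/(-3 - p**2))
(E(w(7)) - 44342)/(4982 + j) = ((-6/(3 + 7**2))**2 - 44342)/(4982 + 32561) = ((-6/(3 + 49))**2 - 44342)/37543 = ((-6/52)**2 - 44342)*(1/37543) = ((-6*1/52)**2 - 44342)*(1/37543) = ((-3/26)**2 - 44342)*(1/37543) = (9/676 - 44342)*(1/37543) = -29975183/676*1/37543 = -29975183/25379068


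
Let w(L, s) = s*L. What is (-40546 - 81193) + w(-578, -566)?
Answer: 205409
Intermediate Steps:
w(L, s) = L*s
(-40546 - 81193) + w(-578, -566) = (-40546 - 81193) - 578*(-566) = -121739 + 327148 = 205409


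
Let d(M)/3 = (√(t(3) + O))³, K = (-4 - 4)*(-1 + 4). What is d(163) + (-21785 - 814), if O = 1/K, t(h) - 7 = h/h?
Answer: -22599 + 191*√1146/96 ≈ -22532.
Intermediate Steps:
K = -24 (K = -8*3 = -24)
t(h) = 8 (t(h) = 7 + h/h = 7 + 1 = 8)
O = -1/24 (O = 1/(-24) = -1/24 ≈ -0.041667)
d(M) = 191*√1146/96 (d(M) = 3*(√(8 - 1/24))³ = 3*(√(191/24))³ = 3*(√1146/12)³ = 3*(191*√1146/288) = 191*√1146/96)
d(163) + (-21785 - 814) = 191*√1146/96 + (-21785 - 814) = 191*√1146/96 - 22599 = -22599 + 191*√1146/96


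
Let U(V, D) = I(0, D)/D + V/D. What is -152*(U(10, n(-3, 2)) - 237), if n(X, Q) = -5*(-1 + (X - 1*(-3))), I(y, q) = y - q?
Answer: 35872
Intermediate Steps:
n(X, Q) = -10 - 5*X (n(X, Q) = -5*(-1 + (X + 3)) = -5*(-1 + (3 + X)) = -5*(2 + X) = -10 - 5*X)
U(V, D) = -1 + V/D (U(V, D) = (0 - D)/D + V/D = (-D)/D + V/D = -1 + V/D)
-152*(U(10, n(-3, 2)) - 237) = -152*((10 - (-10 - 5*(-3)))/(-10 - 5*(-3)) - 237) = -152*((10 - (-10 + 15))/(-10 + 15) - 237) = -152*((10 - 1*5)/5 - 237) = -152*((10 - 5)/5 - 237) = -152*((⅕)*5 - 237) = -152*(1 - 237) = -152*(-236) = 35872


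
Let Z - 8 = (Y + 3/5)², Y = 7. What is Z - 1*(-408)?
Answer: 11844/25 ≈ 473.76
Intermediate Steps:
Z = 1644/25 (Z = 8 + (7 + 3/5)² = 8 + (7 + 3*(⅕))² = 8 + (7 + ⅗)² = 8 + (38/5)² = 8 + 1444/25 = 1644/25 ≈ 65.760)
Z - 1*(-408) = 1644/25 - 1*(-408) = 1644/25 + 408 = 11844/25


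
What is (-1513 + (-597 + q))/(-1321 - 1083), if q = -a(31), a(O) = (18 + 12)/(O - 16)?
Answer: 528/601 ≈ 0.87854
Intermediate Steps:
a(O) = 30/(-16 + O)
q = -2 (q = -30/(-16 + 31) = -30/15 = -1*2 = -2)
(-1513 + (-597 + q))/(-1321 - 1083) = (-1513 + (-597 - 2))/(-1321 - 1083) = (-1513 - 599)/(-2404) = -2112*(-1/2404) = 528/601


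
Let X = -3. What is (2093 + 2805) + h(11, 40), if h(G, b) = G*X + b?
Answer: 4905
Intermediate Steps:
h(G, b) = b - 3*G (h(G, b) = G*(-3) + b = -3*G + b = b - 3*G)
(2093 + 2805) + h(11, 40) = (2093 + 2805) + (40 - 3*11) = 4898 + (40 - 33) = 4898 + 7 = 4905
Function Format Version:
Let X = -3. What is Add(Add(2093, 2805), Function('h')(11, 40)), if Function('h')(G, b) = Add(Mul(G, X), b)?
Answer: 4905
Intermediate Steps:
Function('h')(G, b) = Add(b, Mul(-3, G)) (Function('h')(G, b) = Add(Mul(G, -3), b) = Add(Mul(-3, G), b) = Add(b, Mul(-3, G)))
Add(Add(2093, 2805), Function('h')(11, 40)) = Add(Add(2093, 2805), Add(40, Mul(-3, 11))) = Add(4898, Add(40, -33)) = Add(4898, 7) = 4905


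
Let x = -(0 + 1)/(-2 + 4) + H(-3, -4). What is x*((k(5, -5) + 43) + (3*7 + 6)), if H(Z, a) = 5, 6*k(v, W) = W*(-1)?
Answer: 1275/4 ≈ 318.75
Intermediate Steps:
k(v, W) = -W/6 (k(v, W) = (W*(-1))/6 = (-W)/6 = -W/6)
x = 9/2 (x = -(0 + 1)/(-2 + 4) + 5 = -1/2 + 5 = -1*½ + 5 = -½ + 5 = 9/2 ≈ 4.5000)
x*((k(5, -5) + 43) + (3*7 + 6)) = 9*((-⅙*(-5) + 43) + (3*7 + 6))/2 = 9*((⅚ + 43) + (21 + 6))/2 = 9*(263/6 + 27)/2 = (9/2)*(425/6) = 1275/4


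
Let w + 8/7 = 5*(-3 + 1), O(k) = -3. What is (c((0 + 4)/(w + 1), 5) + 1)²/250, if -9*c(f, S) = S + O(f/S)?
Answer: 49/20250 ≈ 0.0024198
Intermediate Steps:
w = -78/7 (w = -8/7 + 5*(-3 + 1) = -8/7 + 5*(-2) = -8/7 - 10 = -78/7 ≈ -11.143)
c(f, S) = ⅓ - S/9 (c(f, S) = -(S - 3)/9 = -(-3 + S)/9 = ⅓ - S/9)
(c((0 + 4)/(w + 1), 5) + 1)²/250 = ((⅓ - ⅑*5) + 1)²/250 = ((⅓ - 5/9) + 1)²*(1/250) = (-2/9 + 1)²*(1/250) = (7/9)²*(1/250) = (49/81)*(1/250) = 49/20250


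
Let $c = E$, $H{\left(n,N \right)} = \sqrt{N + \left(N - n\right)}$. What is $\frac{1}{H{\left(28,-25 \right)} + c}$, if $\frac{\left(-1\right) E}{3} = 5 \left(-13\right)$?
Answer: $\frac{5}{977} - \frac{i \sqrt{78}}{38103} \approx 0.0051177 - 0.00023179 i$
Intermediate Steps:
$H{\left(n,N \right)} = \sqrt{- n + 2 N}$
$E = 195$ ($E = - 3 \cdot 5 \left(-13\right) = \left(-3\right) \left(-65\right) = 195$)
$c = 195$
$\frac{1}{H{\left(28,-25 \right)} + c} = \frac{1}{\sqrt{\left(-1\right) 28 + 2 \left(-25\right)} + 195} = \frac{1}{\sqrt{-28 - 50} + 195} = \frac{1}{\sqrt{-78} + 195} = \frac{1}{i \sqrt{78} + 195} = \frac{1}{195 + i \sqrt{78}}$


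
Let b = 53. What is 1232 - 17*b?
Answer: 331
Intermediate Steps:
1232 - 17*b = 1232 - 17*53 = 1232 - 1*901 = 1232 - 901 = 331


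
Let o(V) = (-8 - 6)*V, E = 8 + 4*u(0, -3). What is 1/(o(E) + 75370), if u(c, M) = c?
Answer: 1/75258 ≈ 1.3288e-5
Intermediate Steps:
E = 8 (E = 8 + 4*0 = 8 + 0 = 8)
o(V) = -14*V
1/(o(E) + 75370) = 1/(-14*8 + 75370) = 1/(-112 + 75370) = 1/75258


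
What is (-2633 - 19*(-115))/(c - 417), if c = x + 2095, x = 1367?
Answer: -64/435 ≈ -0.14713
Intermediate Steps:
c = 3462 (c = 1367 + 2095 = 3462)
(-2633 - 19*(-115))/(c - 417) = (-2633 - 19*(-115))/(3462 - 417) = (-2633 + 2185)/3045 = -448*1/3045 = -64/435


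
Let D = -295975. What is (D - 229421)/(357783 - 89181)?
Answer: -87566/44767 ≈ -1.9560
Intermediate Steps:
(D - 229421)/(357783 - 89181) = (-295975 - 229421)/(357783 - 89181) = -525396/268602 = -525396*1/268602 = -87566/44767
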